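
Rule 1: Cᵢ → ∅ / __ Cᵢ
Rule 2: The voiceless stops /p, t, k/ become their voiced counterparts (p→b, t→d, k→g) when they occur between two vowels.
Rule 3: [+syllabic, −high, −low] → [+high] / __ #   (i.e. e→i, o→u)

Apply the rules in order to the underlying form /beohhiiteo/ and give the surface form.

Rule 1 (degemination): /hh/ is a geminate; the first /h/ deletes. /beohhiiteo/ → beohiiteo.
Rule 2 (intervocalic voicing): /t/ is a voiceless stop between vowels /i/ and /e/, so it voices to [d]. /beohiiteo/ → beohiideo.
Rule 3 (final vowel raising): /o/ is a mid vowel in word-final position, so it raises to [u]. /beohiideo/ → beohiideu.

beohiideu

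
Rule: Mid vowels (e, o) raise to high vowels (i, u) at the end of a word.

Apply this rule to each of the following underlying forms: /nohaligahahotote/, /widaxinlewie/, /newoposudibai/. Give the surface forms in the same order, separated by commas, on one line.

/nohaligahahotote/: /e/ is a mid vowel in word-final position, so it raises to [i]. → [nohaligahahototi].
/widaxinlewie/: /e/ is a mid vowel in word-final position, so it raises to [i]. → [widaxinlewii].
/newoposudibai/: the rule's environment is not met; surfaces unchanged as [newoposudibai].

nohaligahahototi, widaxinlewii, newoposudibai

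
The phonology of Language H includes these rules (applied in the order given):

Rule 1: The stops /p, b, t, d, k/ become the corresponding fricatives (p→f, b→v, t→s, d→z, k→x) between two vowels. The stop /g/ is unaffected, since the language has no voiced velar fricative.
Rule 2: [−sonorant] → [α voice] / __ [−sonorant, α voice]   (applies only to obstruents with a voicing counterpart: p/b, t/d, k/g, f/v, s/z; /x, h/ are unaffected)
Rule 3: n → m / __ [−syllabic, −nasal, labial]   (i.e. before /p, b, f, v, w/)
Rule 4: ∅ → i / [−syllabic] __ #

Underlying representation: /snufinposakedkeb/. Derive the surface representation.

Rule 1 (intervocalic spirantization): /k/ is a stop between vowels /a/ and /e/, so it spirantizes to the fricative [x]. /snufinposakedkeb/ → snufinposaxedkeb.
Rule 2 (regressive voicing assimilation): /d/ precedes the voiceless obstruent /k/, so it devoices to [t] by assimilation. /snufinposaxedkeb/ → snufinposaxetkeb.
Rule 3 (nasal place assimilation): /n/ precedes the labial consonant /p/, so it assimilates in place to [m]. /snufinposaxetkeb/ → snufimposaxetkeb.
Rule 4 (final i-epenthesis): the form ends in the consonant /b/, so [i] is inserted word-finally. /snufimposaxetkeb/ → snufimposaxetkebi.

snufimposaxetkebi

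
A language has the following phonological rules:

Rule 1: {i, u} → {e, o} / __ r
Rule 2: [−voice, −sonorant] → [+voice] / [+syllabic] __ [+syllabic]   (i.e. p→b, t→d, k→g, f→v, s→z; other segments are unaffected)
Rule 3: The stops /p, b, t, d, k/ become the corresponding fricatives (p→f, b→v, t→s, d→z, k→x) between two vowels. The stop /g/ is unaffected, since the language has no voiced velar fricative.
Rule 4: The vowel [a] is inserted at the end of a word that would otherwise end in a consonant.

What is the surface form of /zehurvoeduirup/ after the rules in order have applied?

zehorvoezuerupa

Rule 1 (pre-rhotic lowering): /u/ is a high vowel immediately before /r/, so it lowers to [o]. /i/ is a high vowel immediately before /r/, so it lowers to [e]. /zehurvoeduirup/ → zehorvoeduerup.
Rule 2 (intervocalic voicing): no segment meets the environment; /zehorvoeduerup/ is unchanged.
Rule 3 (intervocalic spirantization): /d/ is a stop between vowels /e/ and /u/, so it spirantizes to the fricative [z]. /zehorvoeduerup/ → zehorvoezuerup.
Rule 4 (final a-epenthesis): the form ends in the consonant /p/, so [a] is inserted word-finally. /zehorvoezuerup/ → zehorvoezuerupa.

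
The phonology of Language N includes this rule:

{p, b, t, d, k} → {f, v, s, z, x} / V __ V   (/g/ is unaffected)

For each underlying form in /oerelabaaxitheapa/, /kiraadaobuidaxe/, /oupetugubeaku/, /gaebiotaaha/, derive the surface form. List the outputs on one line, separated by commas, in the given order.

/oerelabaaxitheapa/: /b/ is a stop between vowels /a/ and /a/, so it spirantizes to the fricative [v]. /p/ is a stop between vowels /a/ and /a/, so it spirantizes to the fricative [f]. → [oerelavaaxitheafa].
/kiraadaobuidaxe/: /d/ is a stop between vowels /a/ and /a/, so it spirantizes to the fricative [z]. /b/ is a stop between vowels /o/ and /u/, so it spirantizes to the fricative [v]. /d/ is a stop between vowels /i/ and /a/, so it spirantizes to the fricative [z]. → [kiraazaovuizaxe].
/oupetugubeaku/: /p/ is a stop between vowels /u/ and /e/, so it spirantizes to the fricative [f]. /t/ is a stop between vowels /e/ and /u/, so it spirantizes to the fricative [s]. /b/ is a stop between vowels /u/ and /e/, so it spirantizes to the fricative [v]. /k/ is a stop between vowels /a/ and /u/, so it spirantizes to the fricative [x]. → [oufesuguveaxu].
/gaebiotaaha/: /b/ is a stop between vowels /e/ and /i/, so it spirantizes to the fricative [v]. /t/ is a stop between vowels /o/ and /a/, so it spirantizes to the fricative [s]. → [gaeviosaaha].

oerelavaaxitheafa, kiraazaovuizaxe, oufesuguveaxu, gaeviosaaha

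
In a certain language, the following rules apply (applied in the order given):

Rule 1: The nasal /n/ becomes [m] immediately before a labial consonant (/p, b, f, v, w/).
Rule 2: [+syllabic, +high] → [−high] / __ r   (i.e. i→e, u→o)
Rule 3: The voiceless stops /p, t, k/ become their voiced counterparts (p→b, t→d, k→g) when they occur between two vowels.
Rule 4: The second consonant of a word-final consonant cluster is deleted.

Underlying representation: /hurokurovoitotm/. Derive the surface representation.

horogorovoidot

Rule 1 (nasal place assimilation): no segment meets the environment; /hurokurovoitotm/ is unchanged.
Rule 2 (pre-rhotic lowering): /u/ is a high vowel immediately before /r/, so it lowers to [o]. /u/ is a high vowel immediately before /r/, so it lowers to [o]. /hurokurovoitotm/ → horokorovoitotm.
Rule 3 (intervocalic voicing): /k/ is a voiceless stop between vowels /o/ and /o/, so it voices to [g]. /t/ is a voiceless stop between vowels /i/ and /o/, so it voices to [d]. /horokorovoitotm/ → horogorovoidotm.
Rule 4 (final cluster simplification): /m/ is the second consonant of a word-final cluster /tm/, so it deletes. /horogorovoidotm/ → horogorovoidot.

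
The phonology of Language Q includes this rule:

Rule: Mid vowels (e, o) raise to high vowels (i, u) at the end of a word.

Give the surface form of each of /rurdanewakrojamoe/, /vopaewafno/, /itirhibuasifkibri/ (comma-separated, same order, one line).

rurdanewakrojamoi, vopaewafnu, itirhibuasifkibri

/rurdanewakrojamoe/: /e/ is a mid vowel in word-final position, so it raises to [i]. → [rurdanewakrojamoi].
/vopaewafno/: /o/ is a mid vowel in word-final position, so it raises to [u]. → [vopaewafnu].
/itirhibuasifkibri/: the rule's environment is not met; surfaces unchanged as [itirhibuasifkibri].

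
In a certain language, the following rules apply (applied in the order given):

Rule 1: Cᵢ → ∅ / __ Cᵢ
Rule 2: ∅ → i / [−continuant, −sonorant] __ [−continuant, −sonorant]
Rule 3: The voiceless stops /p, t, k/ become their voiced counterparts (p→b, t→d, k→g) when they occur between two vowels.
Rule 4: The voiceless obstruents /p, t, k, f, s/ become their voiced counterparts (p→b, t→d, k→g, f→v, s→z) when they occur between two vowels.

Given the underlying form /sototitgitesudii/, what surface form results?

sododidigidezudii

Rule 1 (degemination): no segment meets the environment; /sototitgitesudii/ is unchanged.
Rule 2 (stop-cluster i-epenthesis): /t/ and /g/ form a stop–stop cluster, so [i] is inserted between them. /sototitgitesudii/ → sototitigitesudii.
Rule 3 (intervocalic voicing): /t/ is a voiceless stop between vowels /o/ and /o/, so it voices to [d]. /t/ is a voiceless stop between vowels /o/ and /i/, so it voices to [d]. /t/ is a voiceless stop between vowels /i/ and /i/, so it voices to [d]. /t/ is a voiceless stop between vowels /i/ and /e/, so it voices to [d]. /sototitigitesudii/ → sododidigidesudii.
Rule 4 (intervocalic voicing): /s/ is a voiceless obstruent between vowels /e/ and /u/, so it voices to [z]. /sododidigidesudii/ → sododidigidezudii.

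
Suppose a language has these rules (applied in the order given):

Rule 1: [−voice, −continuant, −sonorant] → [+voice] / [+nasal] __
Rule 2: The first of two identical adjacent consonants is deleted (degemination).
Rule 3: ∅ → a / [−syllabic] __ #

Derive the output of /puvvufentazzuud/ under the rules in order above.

puvufendazuuda

Rule 1 (post-nasal voicing): /t/ is a voiceless stop immediately after the nasal /n/, so it voices to [d]. /puvvufentazzuud/ → puvvufendazzuud.
Rule 2 (degemination): /vv/ is a geminate; the first /v/ deletes. /zz/ is a geminate; the first /z/ deletes. /puvvufendazzuud/ → puvufendazuud.
Rule 3 (final a-epenthesis): the form ends in the consonant /d/, so [a] is inserted word-finally. /puvufendazuud/ → puvufendazuuda.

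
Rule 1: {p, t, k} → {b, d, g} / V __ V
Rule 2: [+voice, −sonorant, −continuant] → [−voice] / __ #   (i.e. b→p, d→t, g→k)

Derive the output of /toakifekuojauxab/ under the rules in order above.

Rule 1 (intervocalic voicing): /k/ is a voiceless stop between vowels /a/ and /i/, so it voices to [g]. /k/ is a voiceless stop between vowels /e/ and /u/, so it voices to [g]. /toakifekuojauxab/ → toagifeguojauxab.
Rule 2 (final devoicing): /b/ is a voiced stop in word-final position, so it devoices to [p]. /toagifeguojauxab/ → toagifeguojauxap.

toagifeguojauxap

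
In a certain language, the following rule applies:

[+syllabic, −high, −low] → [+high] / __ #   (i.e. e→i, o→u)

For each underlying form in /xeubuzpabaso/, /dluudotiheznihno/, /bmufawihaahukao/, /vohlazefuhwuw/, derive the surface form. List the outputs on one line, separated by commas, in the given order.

xeubuzpabasu, dluudotiheznihnu, bmufawihaahukau, vohlazefuhwuw

/xeubuzpabaso/: /o/ is a mid vowel in word-final position, so it raises to [u]. → [xeubuzpabasu].
/dluudotiheznihno/: /o/ is a mid vowel in word-final position, so it raises to [u]. → [dluudotiheznihnu].
/bmufawihaahukao/: /o/ is a mid vowel in word-final position, so it raises to [u]. → [bmufawihaahukau].
/vohlazefuhwuw/: the rule's environment is not met; surfaces unchanged as [vohlazefuhwuw].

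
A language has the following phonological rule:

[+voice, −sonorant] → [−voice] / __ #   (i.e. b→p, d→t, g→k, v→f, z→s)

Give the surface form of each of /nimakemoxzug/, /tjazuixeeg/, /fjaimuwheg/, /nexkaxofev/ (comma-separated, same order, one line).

nimakemoxzuk, tjazuixeek, fjaimuwhek, nexkaxofef

/nimakemoxzug/: /g/ is a voiced obstruent in word-final position, so it devoices to [k]. → [nimakemoxzuk].
/tjazuixeeg/: /g/ is a voiced obstruent in word-final position, so it devoices to [k]. → [tjazuixeek].
/fjaimuwheg/: /g/ is a voiced obstruent in word-final position, so it devoices to [k]. → [fjaimuwhek].
/nexkaxofev/: /v/ is a voiced obstruent in word-final position, so it devoices to [f]. → [nexkaxofef].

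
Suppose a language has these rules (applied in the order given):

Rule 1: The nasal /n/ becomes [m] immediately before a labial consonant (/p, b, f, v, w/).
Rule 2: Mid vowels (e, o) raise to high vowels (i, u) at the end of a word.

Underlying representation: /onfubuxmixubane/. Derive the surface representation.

Rule 1 (nasal place assimilation): /n/ precedes the labial consonant /f/, so it assimilates in place to [m]. /onfubuxmixubane/ → omfubuxmixubane.
Rule 2 (final vowel raising): /e/ is a mid vowel in word-final position, so it raises to [i]. /omfubuxmixubane/ → omfubuxmixubani.

omfubuxmixubani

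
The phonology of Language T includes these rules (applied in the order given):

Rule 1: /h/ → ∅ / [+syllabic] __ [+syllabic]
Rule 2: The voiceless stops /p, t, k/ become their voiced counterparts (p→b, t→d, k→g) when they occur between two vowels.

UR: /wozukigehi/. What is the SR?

wozugigei

Rule 1 (intervocalic h-deletion): /h/ occurs between vowels /e/ and /i/, so it deletes. /wozukigehi/ → wozukigei.
Rule 2 (intervocalic voicing): /k/ is a voiceless stop between vowels /u/ and /i/, so it voices to [g]. /wozukigei/ → wozugigei.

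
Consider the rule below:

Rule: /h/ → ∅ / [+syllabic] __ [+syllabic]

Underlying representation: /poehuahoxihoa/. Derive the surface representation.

/h/ occurs between vowels /e/ and /u/, so it deletes.
/h/ occurs between vowels /a/ and /o/, so it deletes.
/h/ occurs between vowels /i/ and /o/, so it deletes.
Surface form: [poeuaoxioa].

poeuaoxioa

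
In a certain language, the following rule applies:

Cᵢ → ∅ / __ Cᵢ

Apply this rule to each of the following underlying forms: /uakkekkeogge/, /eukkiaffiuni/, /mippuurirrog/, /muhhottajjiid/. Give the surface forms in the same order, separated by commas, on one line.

uakekeoge, eukiafiuni, mipuurirog, muhotajiid

/uakkekkeogge/: /kk/ is a geminate; the first /k/ deletes. /kk/ is a geminate; the first /k/ deletes. /gg/ is a geminate; the first /g/ deletes. → [uakekeoge].
/eukkiaffiuni/: /kk/ is a geminate; the first /k/ deletes. /ff/ is a geminate; the first /f/ deletes. → [eukiafiuni].
/mippuurirrog/: /pp/ is a geminate; the first /p/ deletes. /rr/ is a geminate; the first /r/ deletes. → [mipuurirog].
/muhhottajjiid/: /hh/ is a geminate; the first /h/ deletes. /tt/ is a geminate; the first /t/ deletes. /jj/ is a geminate; the first /j/ deletes. → [muhotajiid].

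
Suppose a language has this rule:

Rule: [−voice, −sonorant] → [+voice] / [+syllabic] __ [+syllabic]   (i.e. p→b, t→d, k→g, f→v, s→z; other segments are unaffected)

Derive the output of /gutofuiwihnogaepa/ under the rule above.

/t/ is a voiceless obstruent between vowels /u/ and /o/, so it voices to [d].
/f/ is a voiceless obstruent between vowels /o/ and /u/, so it voices to [v].
/p/ is a voiceless obstruent between vowels /e/ and /a/, so it voices to [b].
Surface form: [gudovuiwihnogaeba].

gudovuiwihnogaeba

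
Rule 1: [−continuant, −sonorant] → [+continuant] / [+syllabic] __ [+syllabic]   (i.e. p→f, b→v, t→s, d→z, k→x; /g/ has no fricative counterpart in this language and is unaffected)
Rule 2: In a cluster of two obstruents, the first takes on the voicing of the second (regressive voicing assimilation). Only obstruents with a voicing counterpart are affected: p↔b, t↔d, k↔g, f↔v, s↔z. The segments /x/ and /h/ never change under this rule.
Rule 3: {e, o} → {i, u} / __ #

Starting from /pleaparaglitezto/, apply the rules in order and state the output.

pleafaraglisestu

Rule 1 (intervocalic spirantization): /p/ is a stop between vowels /a/ and /a/, so it spirantizes to the fricative [f]. /t/ is a stop between vowels /i/ and /e/, so it spirantizes to the fricative [s]. /pleaparaglitezto/ → pleafaraglisezto.
Rule 2 (regressive voicing assimilation): /z/ precedes the voiceless obstruent /t/, so it devoices to [s] by assimilation. /pleafaraglisezto/ → pleafaraglisesto.
Rule 3 (final vowel raising): /o/ is a mid vowel in word-final position, so it raises to [u]. /pleafaraglisesto/ → pleafaraglisestu.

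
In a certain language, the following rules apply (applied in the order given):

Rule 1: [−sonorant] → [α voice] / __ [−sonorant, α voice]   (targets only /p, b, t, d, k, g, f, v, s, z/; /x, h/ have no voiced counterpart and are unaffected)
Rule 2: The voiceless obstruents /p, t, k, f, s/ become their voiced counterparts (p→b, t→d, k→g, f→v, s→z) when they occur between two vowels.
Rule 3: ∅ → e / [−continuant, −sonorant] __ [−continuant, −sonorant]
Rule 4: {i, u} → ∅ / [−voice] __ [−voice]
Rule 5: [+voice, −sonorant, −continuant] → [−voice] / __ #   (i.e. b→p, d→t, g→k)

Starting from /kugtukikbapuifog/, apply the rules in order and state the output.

Rule 1 (regressive voicing assimilation): /g/ precedes the voiceless obstruent /t/, so it devoices to [k] by assimilation. /k/ precedes the voiced obstruent /b/, so it voices to [g] by assimilation. /kugtukikbapuifog/ → kuktukigbapuifog.
Rule 2 (intervocalic voicing): /k/ is a voiceless obstruent between vowels /u/ and /i/, so it voices to [g]. /p/ is a voiceless obstruent between vowels /a/ and /u/, so it voices to [b]. /f/ is a voiceless obstruent between vowels /i/ and /o/, so it voices to [v]. /kuktukigbapuifog/ → kuktugigbabuivog.
Rule 3 (stop-cluster e-epenthesis): /k/ and /t/ form a stop–stop cluster, so [e] is inserted between them. /g/ and /b/ form a stop–stop cluster, so [e] is inserted between them. /kuktugigbabuivog/ → kuketugigebabuivog.
Rule 4 (high vowel syncope): /u/ is a high vowel flanked by voiceless consonants /k/ and /k/, so it deletes. /kuketugigebabuivog/ → kketugigebabuivog.
Rule 5 (final devoicing): /g/ is a voiced stop in word-final position, so it devoices to [k]. /kketugigebabuivog/ → kketugigebabuivok.

kketugigebabuivok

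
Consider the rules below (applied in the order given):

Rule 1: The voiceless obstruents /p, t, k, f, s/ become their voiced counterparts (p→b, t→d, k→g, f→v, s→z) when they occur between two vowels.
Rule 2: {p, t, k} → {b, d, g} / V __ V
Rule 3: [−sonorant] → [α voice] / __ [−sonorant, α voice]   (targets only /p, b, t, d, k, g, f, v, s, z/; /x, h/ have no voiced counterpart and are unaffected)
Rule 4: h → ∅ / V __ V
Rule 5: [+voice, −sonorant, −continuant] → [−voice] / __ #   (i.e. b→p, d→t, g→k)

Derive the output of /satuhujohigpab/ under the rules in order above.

saduujoikpap

Rule 1 (intervocalic voicing): /t/ is a voiceless obstruent between vowels /a/ and /u/, so it voices to [d]. /satuhujohigpab/ → saduhujohigpab.
Rule 2 (intervocalic voicing): no segment meets the environment; /saduhujohigpab/ is unchanged.
Rule 3 (regressive voicing assimilation): /g/ precedes the voiceless obstruent /p/, so it devoices to [k] by assimilation. /saduhujohigpab/ → saduhujohikpab.
Rule 4 (intervocalic h-deletion): /h/ occurs between vowels /u/ and /u/, so it deletes. /h/ occurs between vowels /o/ and /i/, so it deletes. /saduhujohikpab/ → saduujoikpab.
Rule 5 (final devoicing): /b/ is a voiced stop in word-final position, so it devoices to [p]. /saduujoikpab/ → saduujoikpap.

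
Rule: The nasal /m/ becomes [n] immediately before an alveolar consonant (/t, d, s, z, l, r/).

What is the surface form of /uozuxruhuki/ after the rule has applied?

uozuxruhuki

No segment of /uozuxruhuki/ meets the structural description of the rule, so the form surfaces unchanged.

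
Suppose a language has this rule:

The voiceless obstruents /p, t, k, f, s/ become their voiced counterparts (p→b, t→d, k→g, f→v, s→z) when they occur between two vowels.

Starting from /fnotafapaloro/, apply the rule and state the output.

/t/ is a voiceless obstruent between vowels /o/ and /a/, so it voices to [d].
/f/ is a voiceless obstruent between vowels /a/ and /a/, so it voices to [v].
/p/ is a voiceless obstruent between vowels /a/ and /a/, so it voices to [b].
The other instance of /f/ does not occur in the required environment and remains unchanged.
Surface form: [fnodavabaloro].

fnodavabaloro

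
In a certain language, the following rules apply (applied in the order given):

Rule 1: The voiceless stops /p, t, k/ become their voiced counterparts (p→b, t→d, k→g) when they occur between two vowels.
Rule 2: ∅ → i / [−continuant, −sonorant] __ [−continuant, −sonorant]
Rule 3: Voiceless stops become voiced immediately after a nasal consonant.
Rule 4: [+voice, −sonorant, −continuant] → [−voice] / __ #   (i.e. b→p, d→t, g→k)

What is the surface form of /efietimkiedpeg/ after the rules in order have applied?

efiedimgiedipek

Rule 1 (intervocalic voicing): /t/ is a voiceless stop between vowels /e/ and /i/, so it voices to [d]. /efietimkiedpeg/ → efiedimkiedpeg.
Rule 2 (stop-cluster i-epenthesis): /d/ and /p/ form a stop–stop cluster, so [i] is inserted between them. /efiedimkiedpeg/ → efiedimkiedipeg.
Rule 3 (post-nasal voicing): /k/ is a voiceless stop immediately after the nasal /m/, so it voices to [g]. /efiedimkiedipeg/ → efiedimgiedipeg.
Rule 4 (final devoicing): /g/ is a voiced stop in word-final position, so it devoices to [k]. /efiedimgiedipeg/ → efiedimgiedipek.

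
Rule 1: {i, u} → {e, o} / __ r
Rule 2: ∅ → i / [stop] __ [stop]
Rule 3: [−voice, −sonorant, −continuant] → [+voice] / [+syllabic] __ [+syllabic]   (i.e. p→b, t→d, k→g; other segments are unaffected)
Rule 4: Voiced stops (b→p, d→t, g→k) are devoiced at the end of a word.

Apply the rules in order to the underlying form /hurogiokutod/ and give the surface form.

horogiogudot

Rule 1 (pre-rhotic lowering): /u/ is a high vowel immediately before /r/, so it lowers to [o]. /hurogiokutod/ → horogiokutod.
Rule 2 (stop-cluster i-epenthesis): no segment meets the environment; /horogiokutod/ is unchanged.
Rule 3 (intervocalic voicing): /k/ is a voiceless stop between vowels /o/ and /u/, so it voices to [g]. /t/ is a voiceless stop between vowels /u/ and /o/, so it voices to [d]. /horogiokutod/ → horogiogudod.
Rule 4 (final devoicing): /d/ is a voiced stop in word-final position, so it devoices to [t]. /horogiogudod/ → horogiogudot.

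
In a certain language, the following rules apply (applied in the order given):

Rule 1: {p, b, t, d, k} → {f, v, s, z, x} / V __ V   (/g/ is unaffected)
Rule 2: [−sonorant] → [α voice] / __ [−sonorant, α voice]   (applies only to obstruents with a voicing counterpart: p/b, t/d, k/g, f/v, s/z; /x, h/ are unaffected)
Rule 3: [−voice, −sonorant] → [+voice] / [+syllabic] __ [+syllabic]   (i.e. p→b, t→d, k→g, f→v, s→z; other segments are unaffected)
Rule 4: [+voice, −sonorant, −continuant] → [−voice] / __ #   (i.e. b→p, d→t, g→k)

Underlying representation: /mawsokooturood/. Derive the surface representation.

Rule 1 (intervocalic spirantization): /k/ is a stop between vowels /o/ and /o/, so it spirantizes to the fricative [x]. /t/ is a stop between vowels /o/ and /u/, so it spirantizes to the fricative [s]. /mawsokooturood/ → mawsoxoosurood.
Rule 2 (regressive voicing assimilation): no segment meets the environment; /mawsoxoosurood/ is unchanged.
Rule 3 (intervocalic voicing): /s/ is a voiceless obstruent between vowels /o/ and /u/, so it voices to [z]. /mawsoxoosurood/ → mawsoxoozurood.
Rule 4 (final devoicing): /d/ is a voiced stop in word-final position, so it devoices to [t]. /mawsoxoozurood/ → mawsoxoozuroot.

mawsoxoozuroot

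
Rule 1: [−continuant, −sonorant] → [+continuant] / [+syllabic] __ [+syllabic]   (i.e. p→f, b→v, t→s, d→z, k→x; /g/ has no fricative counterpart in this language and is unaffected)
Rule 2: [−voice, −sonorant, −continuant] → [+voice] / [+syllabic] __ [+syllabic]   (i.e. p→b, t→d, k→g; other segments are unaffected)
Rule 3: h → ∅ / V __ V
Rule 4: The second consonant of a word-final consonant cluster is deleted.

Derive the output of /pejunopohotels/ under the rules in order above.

pejunofoosel

Rule 1 (intervocalic spirantization): /p/ is a stop between vowels /o/ and /o/, so it spirantizes to the fricative [f]. /t/ is a stop between vowels /o/ and /e/, so it spirantizes to the fricative [s]. /pejunopohotels/ → pejunofohosels.
Rule 2 (intervocalic voicing): no segment meets the environment; /pejunofohosels/ is unchanged.
Rule 3 (intervocalic h-deletion): /h/ occurs between vowels /o/ and /o/, so it deletes. /pejunofohosels/ → pejunofoosels.
Rule 4 (final cluster simplification): /s/ is the second consonant of a word-final cluster /ls/, so it deletes. /pejunofoosels/ → pejunofoosel.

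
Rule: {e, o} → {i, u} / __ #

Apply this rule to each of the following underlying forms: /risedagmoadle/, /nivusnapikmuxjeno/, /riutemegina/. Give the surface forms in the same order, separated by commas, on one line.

risedagmoadli, nivusnapikmuxjenu, riutemegina

/risedagmoadle/: /e/ is a mid vowel in word-final position, so it raises to [i]. → [risedagmoadli].
/nivusnapikmuxjeno/: /o/ is a mid vowel in word-final position, so it raises to [u]. → [nivusnapikmuxjenu].
/riutemegina/: the rule's environment is not met; surfaces unchanged as [riutemegina].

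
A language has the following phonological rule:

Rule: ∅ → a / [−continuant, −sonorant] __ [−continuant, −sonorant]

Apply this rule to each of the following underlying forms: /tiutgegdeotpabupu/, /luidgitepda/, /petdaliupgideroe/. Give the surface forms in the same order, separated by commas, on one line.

/tiutgegdeotpabupu/: /t/ and /g/ form a stop–stop cluster, so [a] is inserted between them. /g/ and /d/ form a stop–stop cluster, so [a] is inserted between them. /t/ and /p/ form a stop–stop cluster, so [a] is inserted between them. → [tiutagegadeotapabupu].
/luidgitepda/: /d/ and /g/ form a stop–stop cluster, so [a] is inserted between them. /p/ and /d/ form a stop–stop cluster, so [a] is inserted between them. → [luidagitepada].
/petdaliupgideroe/: /t/ and /d/ form a stop–stop cluster, so [a] is inserted between them. /p/ and /g/ form a stop–stop cluster, so [a] is inserted between them. → [petadaliupagideroe].

tiutagegadeotapabupu, luidagitepada, petadaliupagideroe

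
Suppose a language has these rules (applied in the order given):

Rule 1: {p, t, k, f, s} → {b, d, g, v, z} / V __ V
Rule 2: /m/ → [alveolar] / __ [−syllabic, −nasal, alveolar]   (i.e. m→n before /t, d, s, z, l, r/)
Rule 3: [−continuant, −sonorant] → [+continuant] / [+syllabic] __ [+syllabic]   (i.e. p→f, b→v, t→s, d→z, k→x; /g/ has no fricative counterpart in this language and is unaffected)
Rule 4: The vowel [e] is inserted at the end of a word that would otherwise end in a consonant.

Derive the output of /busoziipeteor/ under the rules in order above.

Rule 1 (intervocalic voicing): /s/ is a voiceless obstruent between vowels /u/ and /o/, so it voices to [z]. /p/ is a voiceless obstruent between vowels /i/ and /e/, so it voices to [b]. /t/ is a voiceless obstruent between vowels /e/ and /e/, so it voices to [d]. /busoziipeteor/ → buzoziibedeor.
Rule 2 (nasal place assimilation): no segment meets the environment; /buzoziibedeor/ is unchanged.
Rule 3 (intervocalic spirantization): /b/ is a stop between vowels /i/ and /e/, so it spirantizes to the fricative [v]. /d/ is a stop between vowels /e/ and /e/, so it spirantizes to the fricative [z]. /buzoziibedeor/ → buzoziivezeor.
Rule 4 (final e-epenthesis): the form ends in the consonant /r/, so [e] is inserted word-finally. /buzoziivezeor/ → buzoziivezeore.

buzoziivezeore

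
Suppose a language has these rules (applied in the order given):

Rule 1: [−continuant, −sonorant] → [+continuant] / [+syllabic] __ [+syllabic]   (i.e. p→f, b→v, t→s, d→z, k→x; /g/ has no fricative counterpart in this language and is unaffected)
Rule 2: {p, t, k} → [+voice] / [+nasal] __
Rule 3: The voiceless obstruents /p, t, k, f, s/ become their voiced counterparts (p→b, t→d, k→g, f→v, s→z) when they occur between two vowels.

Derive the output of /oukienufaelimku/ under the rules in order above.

ouxienuvaelimgu

Rule 1 (intervocalic spirantization): /k/ is a stop between vowels /u/ and /i/, so it spirantizes to the fricative [x]. /oukienufaelimku/ → ouxienufaelimku.
Rule 2 (post-nasal voicing): /k/ is a voiceless stop immediately after the nasal /m/, so it voices to [g]. /ouxienufaelimku/ → ouxienufaelimgu.
Rule 3 (intervocalic voicing): /f/ is a voiceless obstruent between vowels /u/ and /a/, so it voices to [v]. /ouxienufaelimgu/ → ouxienuvaelimgu.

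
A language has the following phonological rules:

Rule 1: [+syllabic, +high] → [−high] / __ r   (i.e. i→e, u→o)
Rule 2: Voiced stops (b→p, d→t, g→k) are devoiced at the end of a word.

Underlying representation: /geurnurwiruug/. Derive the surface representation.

geornorweruuk

Rule 1 (pre-rhotic lowering): /u/ is a high vowel immediately before /r/, so it lowers to [o]. /u/ is a high vowel immediately before /r/, so it lowers to [o]. /i/ is a high vowel immediately before /r/, so it lowers to [e]. /geurnurwiruug/ → geornorweruug.
Rule 2 (final devoicing): /g/ is a voiced stop in word-final position, so it devoices to [k]. /geornorweruug/ → geornorweruuk.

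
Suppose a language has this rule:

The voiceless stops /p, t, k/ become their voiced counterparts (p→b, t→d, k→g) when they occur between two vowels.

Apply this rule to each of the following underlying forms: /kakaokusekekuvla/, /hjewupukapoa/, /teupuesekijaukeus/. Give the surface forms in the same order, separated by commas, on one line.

/kakaokusekekuvla/: /k/ is a voiceless stop between vowels /a/ and /a/, so it voices to [g]. /k/ is a voiceless stop between vowels /o/ and /u/, so it voices to [g]. /k/ is a voiceless stop between vowels /e/ and /e/, so it voices to [g]. /k/ is a voiceless stop between vowels /e/ and /u/, so it voices to [g]. → [kagaogusegeguvla].
/hjewupukapoa/: /p/ is a voiceless stop between vowels /u/ and /u/, so it voices to [b]. /k/ is a voiceless stop between vowels /u/ and /a/, so it voices to [g]. /p/ is a voiceless stop between vowels /a/ and /o/, so it voices to [b]. → [hjewubugaboa].
/teupuesekijaukeus/: /p/ is a voiceless stop between vowels /u/ and /u/, so it voices to [b]. /k/ is a voiceless stop between vowels /e/ and /i/, so it voices to [g]. /k/ is a voiceless stop between vowels /u/ and /e/, so it voices to [g]. → [teubuesegijaugeus].

kagaogusegeguvla, hjewubugaboa, teubuesegijaugeus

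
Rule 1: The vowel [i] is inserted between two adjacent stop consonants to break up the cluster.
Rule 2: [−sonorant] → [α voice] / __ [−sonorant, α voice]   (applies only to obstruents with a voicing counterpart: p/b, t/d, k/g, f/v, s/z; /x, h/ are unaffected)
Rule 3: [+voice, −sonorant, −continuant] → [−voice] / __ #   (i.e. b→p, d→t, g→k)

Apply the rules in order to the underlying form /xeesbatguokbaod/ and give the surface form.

xeezbatiguokibaot

Rule 1 (stop-cluster i-epenthesis): /t/ and /g/ form a stop–stop cluster, so [i] is inserted between them. /k/ and /b/ form a stop–stop cluster, so [i] is inserted between them. /xeesbatguokbaod/ → xeesbatiguokibaod.
Rule 2 (regressive voicing assimilation): /s/ precedes the voiced obstruent /b/, so it voices to [z] by assimilation. /xeesbatiguokibaod/ → xeezbatiguokibaod.
Rule 3 (final devoicing): /d/ is a voiced stop in word-final position, so it devoices to [t]. /xeezbatiguokibaod/ → xeezbatiguokibaot.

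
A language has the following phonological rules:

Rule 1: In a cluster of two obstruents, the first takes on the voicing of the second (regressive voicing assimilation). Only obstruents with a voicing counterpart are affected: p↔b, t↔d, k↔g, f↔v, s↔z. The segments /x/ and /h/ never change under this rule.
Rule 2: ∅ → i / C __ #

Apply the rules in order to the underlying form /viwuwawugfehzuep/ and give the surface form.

Rule 1 (regressive voicing assimilation): /g/ precedes the voiceless obstruent /f/, so it devoices to [k] by assimilation. /viwuwawugfehzuep/ → viwuwawukfehzuep.
Rule 2 (final i-epenthesis): the form ends in the consonant /p/, so [i] is inserted word-finally. /viwuwawukfehzuep/ → viwuwawukfehzuepi.

viwuwawukfehzuepi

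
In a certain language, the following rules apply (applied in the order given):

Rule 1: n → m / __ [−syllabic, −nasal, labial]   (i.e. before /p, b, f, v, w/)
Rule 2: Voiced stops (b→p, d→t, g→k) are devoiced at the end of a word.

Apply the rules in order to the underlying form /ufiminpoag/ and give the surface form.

ufimimpoak

Rule 1 (nasal place assimilation): /n/ precedes the labial consonant /p/, so it assimilates in place to [m]. /ufiminpoag/ → ufimimpoag.
Rule 2 (final devoicing): /g/ is a voiced stop in word-final position, so it devoices to [k]. /ufimimpoag/ → ufimimpoak.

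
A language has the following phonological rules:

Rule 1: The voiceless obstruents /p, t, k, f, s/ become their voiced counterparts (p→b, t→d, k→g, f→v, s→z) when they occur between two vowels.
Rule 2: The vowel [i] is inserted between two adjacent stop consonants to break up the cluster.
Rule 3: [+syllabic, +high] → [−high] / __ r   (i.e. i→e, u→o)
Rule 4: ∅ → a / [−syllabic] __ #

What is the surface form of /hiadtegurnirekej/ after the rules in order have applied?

Rule 1 (intervocalic voicing): /k/ is a voiceless obstruent between vowels /e/ and /e/, so it voices to [g]. /hiadtegurnirekej/ → hiadtegurniregej.
Rule 2 (stop-cluster i-epenthesis): /d/ and /t/ form a stop–stop cluster, so [i] is inserted between them. /hiadtegurniregej/ → hiaditegurniregej.
Rule 3 (pre-rhotic lowering): /u/ is a high vowel immediately before /r/, so it lowers to [o]. /i/ is a high vowel immediately before /r/, so it lowers to [e]. /hiaditegurniregej/ → hiaditegorneregej.
Rule 4 (final a-epenthesis): the form ends in the consonant /j/, so [a] is inserted word-finally. /hiaditegorneregej/ → hiaditegorneregeja.

hiaditegorneregeja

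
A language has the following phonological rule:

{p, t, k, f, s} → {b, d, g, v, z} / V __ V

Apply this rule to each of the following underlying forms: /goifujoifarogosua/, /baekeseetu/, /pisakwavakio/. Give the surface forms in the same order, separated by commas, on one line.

/goifujoifarogosua/: /f/ is a voiceless obstruent between vowels /i/ and /u/, so it voices to [v]. /f/ is a voiceless obstruent between vowels /i/ and /a/, so it voices to [v]. /s/ is a voiceless obstruent between vowels /o/ and /u/, so it voices to [z]. → [goivujoivarogozua].
/baekeseetu/: /k/ is a voiceless obstruent between vowels /e/ and /e/, so it voices to [g]. /s/ is a voiceless obstruent between vowels /e/ and /e/, so it voices to [z]. /t/ is a voiceless obstruent between vowels /e/ and /u/, so it voices to [d]. → [baegezeedu].
/pisakwavakio/: /s/ is a voiceless obstruent between vowels /i/ and /a/, so it voices to [z]. /k/ is a voiceless obstruent between vowels /a/ and /i/, so it voices to [g]. → [pizakwavagio].

goivujoivarogozua, baegezeedu, pizakwavagio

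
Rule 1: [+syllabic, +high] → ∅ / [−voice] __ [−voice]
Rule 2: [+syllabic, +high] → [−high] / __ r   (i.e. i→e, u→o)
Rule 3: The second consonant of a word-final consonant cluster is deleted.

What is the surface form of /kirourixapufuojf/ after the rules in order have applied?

keroorixapfuoj

Rule 1 (high vowel syncope): /u/ is a high vowel flanked by voiceless consonants /p/ and /f/, so it deletes. /kirourixapufuojf/ → kirourixapfuojf.
Rule 2 (pre-rhotic lowering): /i/ is a high vowel immediately before /r/, so it lowers to [e]. /u/ is a high vowel immediately before /r/, so it lowers to [o]. /kirourixapfuojf/ → keroorixapfuojf.
Rule 3 (final cluster simplification): /f/ is the second consonant of a word-final cluster /jf/, so it deletes. /keroorixapfuojf/ → keroorixapfuoj.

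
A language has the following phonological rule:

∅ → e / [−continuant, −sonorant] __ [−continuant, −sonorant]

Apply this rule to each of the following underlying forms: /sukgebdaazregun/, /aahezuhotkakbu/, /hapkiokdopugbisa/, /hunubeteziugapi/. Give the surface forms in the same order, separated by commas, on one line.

/sukgebdaazregun/: /k/ and /g/ form a stop–stop cluster, so [e] is inserted between them. /b/ and /d/ form a stop–stop cluster, so [e] is inserted between them. → [sukegebedaazregun].
/aahezuhotkakbu/: /t/ and /k/ form a stop–stop cluster, so [e] is inserted between them. /k/ and /b/ form a stop–stop cluster, so [e] is inserted between them. → [aahezuhotekakebu].
/hapkiokdopugbisa/: /p/ and /k/ form a stop–stop cluster, so [e] is inserted between them. /k/ and /d/ form a stop–stop cluster, so [e] is inserted between them. /g/ and /b/ form a stop–stop cluster, so [e] is inserted between them. → [hapekiokedopugebisa].
/hunubeteziugapi/: the rule's environment is not met; surfaces unchanged as [hunubeteziugapi].

sukegebedaazregun, aahezuhotekakebu, hapekiokedopugebisa, hunubeteziugapi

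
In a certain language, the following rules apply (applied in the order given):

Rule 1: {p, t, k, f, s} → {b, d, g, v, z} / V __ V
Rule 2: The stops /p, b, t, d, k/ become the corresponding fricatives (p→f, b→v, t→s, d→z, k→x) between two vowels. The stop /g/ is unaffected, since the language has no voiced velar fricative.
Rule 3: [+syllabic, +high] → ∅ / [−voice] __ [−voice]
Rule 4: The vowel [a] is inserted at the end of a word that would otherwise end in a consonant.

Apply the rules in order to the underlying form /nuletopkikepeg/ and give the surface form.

nulezopkigevega

Rule 1 (intervocalic voicing): /t/ is a voiceless obstruent between vowels /e/ and /o/, so it voices to [d]. /k/ is a voiceless obstruent between vowels /i/ and /e/, so it voices to [g]. /p/ is a voiceless obstruent between vowels /e/ and /e/, so it voices to [b]. /nuletopkikepeg/ → nuledopkigebeg.
Rule 2 (intervocalic spirantization): /d/ is a stop between vowels /e/ and /o/, so it spirantizes to the fricative [z]. /b/ is a stop between vowels /e/ and /e/, so it spirantizes to the fricative [v]. /nuledopkigebeg/ → nulezopkigeveg.
Rule 3 (high vowel syncope): no segment meets the environment; /nulezopkigeveg/ is unchanged.
Rule 4 (final a-epenthesis): the form ends in the consonant /g/, so [a] is inserted word-finally. /nulezopkigeveg/ → nulezopkigevega.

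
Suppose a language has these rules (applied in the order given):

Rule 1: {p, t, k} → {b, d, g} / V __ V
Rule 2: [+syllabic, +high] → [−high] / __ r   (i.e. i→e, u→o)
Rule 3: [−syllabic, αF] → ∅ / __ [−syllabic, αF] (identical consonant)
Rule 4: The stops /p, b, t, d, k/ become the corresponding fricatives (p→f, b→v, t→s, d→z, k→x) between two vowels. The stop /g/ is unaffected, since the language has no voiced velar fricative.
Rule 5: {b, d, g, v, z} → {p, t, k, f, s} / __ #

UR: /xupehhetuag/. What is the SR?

xuvehezuak

Rule 1 (intervocalic voicing): /p/ is a voiceless stop between vowels /u/ and /e/, so it voices to [b]. /t/ is a voiceless stop between vowels /e/ and /u/, so it voices to [d]. /xupehhetuag/ → xubehheduag.
Rule 2 (pre-rhotic lowering): no segment meets the environment; /xubehheduag/ is unchanged.
Rule 3 (degemination): /hh/ is a geminate; the first /h/ deletes. /xubehheduag/ → xubeheduag.
Rule 4 (intervocalic spirantization): /b/ is a stop between vowels /u/ and /e/, so it spirantizes to the fricative [v]. /d/ is a stop between vowels /e/ and /u/, so it spirantizes to the fricative [z]. /xubeheduag/ → xuvehezuag.
Rule 5 (final devoicing): /g/ is a voiced obstruent in word-final position, so it devoices to [k]. /xuvehezuag/ → xuvehezuak.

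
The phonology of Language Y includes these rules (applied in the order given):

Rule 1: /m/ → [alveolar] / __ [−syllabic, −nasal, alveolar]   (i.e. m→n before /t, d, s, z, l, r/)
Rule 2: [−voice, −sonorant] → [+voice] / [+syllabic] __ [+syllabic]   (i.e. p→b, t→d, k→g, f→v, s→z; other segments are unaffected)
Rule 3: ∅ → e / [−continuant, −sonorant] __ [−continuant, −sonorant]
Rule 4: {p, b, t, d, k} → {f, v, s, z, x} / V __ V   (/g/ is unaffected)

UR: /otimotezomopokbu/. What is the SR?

ozimozezomovoxevu

Rule 1 (nasal place assimilation): no segment meets the environment; /otimotezomopokbu/ is unchanged.
Rule 2 (intervocalic voicing): /t/ is a voiceless obstruent between vowels /o/ and /i/, so it voices to [d]. /t/ is a voiceless obstruent between vowels /o/ and /e/, so it voices to [d]. /p/ is a voiceless obstruent between vowels /o/ and /o/, so it voices to [b]. /otimotezomopokbu/ → odimodezomobokbu.
Rule 3 (stop-cluster e-epenthesis): /k/ and /b/ form a stop–stop cluster, so [e] is inserted between them. /odimodezomobokbu/ → odimodezomobokebu.
Rule 4 (intervocalic spirantization): /d/ is a stop between vowels /o/ and /i/, so it spirantizes to the fricative [z]. /d/ is a stop between vowels /o/ and /e/, so it spirantizes to the fricative [z]. /b/ is a stop between vowels /o/ and /o/, so it spirantizes to the fricative [v]. /k/ is a stop between vowels /o/ and /e/, so it spirantizes to the fricative [x]. /b/ is a stop between vowels /e/ and /u/, so it spirantizes to the fricative [v]. /odimodezomobokebu/ → ozimozezomovoxevu.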